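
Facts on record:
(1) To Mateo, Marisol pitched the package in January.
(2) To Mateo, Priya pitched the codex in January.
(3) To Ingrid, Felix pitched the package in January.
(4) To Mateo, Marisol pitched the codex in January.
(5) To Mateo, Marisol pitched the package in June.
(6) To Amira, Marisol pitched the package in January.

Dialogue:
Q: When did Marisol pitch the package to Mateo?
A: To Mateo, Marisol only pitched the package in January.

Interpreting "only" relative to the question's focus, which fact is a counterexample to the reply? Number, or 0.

Answering "When did ...?" puts focus on the setting — here, "in January".
So "only" ranges over settings; the rest (agent = Marisol, thing = the package, recipient = Mateo) is presupposed.
Fact (5) keeps agent = Marisol, thing = the package, recipient = Mateo but has setting = in June; that refutes the reply.
(Fact (6) would refute a reading with focus on the recipient — but that is not what the question asks.)

5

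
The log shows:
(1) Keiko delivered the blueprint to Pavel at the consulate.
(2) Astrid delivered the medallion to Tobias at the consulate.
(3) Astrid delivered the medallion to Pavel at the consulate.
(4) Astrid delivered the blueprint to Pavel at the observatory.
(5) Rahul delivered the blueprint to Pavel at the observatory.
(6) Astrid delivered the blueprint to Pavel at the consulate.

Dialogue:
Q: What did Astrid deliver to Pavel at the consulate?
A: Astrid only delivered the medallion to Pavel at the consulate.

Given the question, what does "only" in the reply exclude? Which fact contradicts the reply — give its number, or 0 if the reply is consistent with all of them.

6

The question "What did ...?" targets the thing, so in the reply the focus falls on "the medallion".
"Only" then excludes alternative things while the background — same agent, recipient, setting (Astrid / Pavel / at the consulate) — is held fixed.
Fact (6) shares the background with a different thing (the blueprint) — counterexample.
(Fact (2) would refute a reading with focus on the recipient — but that is not what the question asks.)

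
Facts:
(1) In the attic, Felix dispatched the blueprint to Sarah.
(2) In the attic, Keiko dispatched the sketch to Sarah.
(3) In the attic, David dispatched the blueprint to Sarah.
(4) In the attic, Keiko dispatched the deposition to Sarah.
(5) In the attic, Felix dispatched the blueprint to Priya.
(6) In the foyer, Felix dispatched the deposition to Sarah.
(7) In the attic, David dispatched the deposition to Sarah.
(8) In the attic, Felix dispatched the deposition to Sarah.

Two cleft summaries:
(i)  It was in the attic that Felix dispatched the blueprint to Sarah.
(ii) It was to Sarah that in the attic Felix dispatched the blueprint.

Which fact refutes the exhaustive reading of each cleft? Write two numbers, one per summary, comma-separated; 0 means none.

0, 5

Summary (i) focuses "in the attic" (the setting); background agent = Felix, thing = the blueprint, recipient = Sarah. No fact matches that background with a different setting, so 0.
Summary (ii) focuses "Sarah" (the recipient); background agent = Felix, thing = the blueprint, setting = in the attic. Fact (5) matches that background with recipient = Priya — refutes (ii).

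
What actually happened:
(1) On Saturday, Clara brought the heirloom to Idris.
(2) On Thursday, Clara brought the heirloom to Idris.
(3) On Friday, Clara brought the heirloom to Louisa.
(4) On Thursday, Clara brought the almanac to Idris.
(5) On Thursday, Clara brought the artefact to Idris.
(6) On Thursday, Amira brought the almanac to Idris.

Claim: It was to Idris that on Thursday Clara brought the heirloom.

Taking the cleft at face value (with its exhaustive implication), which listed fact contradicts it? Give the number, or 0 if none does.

0

Focus of the cleft: "Idris" (the recipient). Presupposed background: Clara as agent and the heirloom as thing and on Thursday as setting.
Exhaustivity: Idris is the only recipient satisfying that background.
No listed fact matches the background with a different recipient. Exhaustivity holds.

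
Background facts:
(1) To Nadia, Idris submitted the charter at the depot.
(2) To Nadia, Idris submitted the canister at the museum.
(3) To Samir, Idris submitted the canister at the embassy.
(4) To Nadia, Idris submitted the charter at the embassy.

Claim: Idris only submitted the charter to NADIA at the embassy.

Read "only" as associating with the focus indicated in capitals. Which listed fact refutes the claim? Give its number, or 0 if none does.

0

Focus (in capitals) is "Nadia" — the recipient. "Only" excludes alternative recipients while holding fixed agent = Idris, thing = the charter, setting = at the embassy.
No fact matches agent = Idris, thing = the charter, setting = at the embassy with a different recipient — every other fact differs on at least one backgrounded slot. So no fact refutes it.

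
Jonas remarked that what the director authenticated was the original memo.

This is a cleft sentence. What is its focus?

In a pseudo-cleft "What ... was X", the post-copular constituent X is the focus.
Here the focus is "the original memo". The backgrounded (presupposed) material includes "the director".

the original memo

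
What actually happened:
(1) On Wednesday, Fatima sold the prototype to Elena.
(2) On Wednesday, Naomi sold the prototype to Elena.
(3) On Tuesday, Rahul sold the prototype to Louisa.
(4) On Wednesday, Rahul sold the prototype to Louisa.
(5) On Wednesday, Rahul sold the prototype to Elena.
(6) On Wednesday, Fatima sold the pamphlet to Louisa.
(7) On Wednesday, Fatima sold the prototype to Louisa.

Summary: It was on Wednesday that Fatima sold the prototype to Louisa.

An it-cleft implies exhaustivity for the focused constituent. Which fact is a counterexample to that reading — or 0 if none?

The cleft puts "on Wednesday" in focus and presupposes the open proposition with Fatima as agent and the prototype as thing and Louisa as recipient.
The exhaustive reading says no other setting fits that background.
Every other fact differs from the presupposition on some backgrounded slot, so none challenges the exhaustivity.

0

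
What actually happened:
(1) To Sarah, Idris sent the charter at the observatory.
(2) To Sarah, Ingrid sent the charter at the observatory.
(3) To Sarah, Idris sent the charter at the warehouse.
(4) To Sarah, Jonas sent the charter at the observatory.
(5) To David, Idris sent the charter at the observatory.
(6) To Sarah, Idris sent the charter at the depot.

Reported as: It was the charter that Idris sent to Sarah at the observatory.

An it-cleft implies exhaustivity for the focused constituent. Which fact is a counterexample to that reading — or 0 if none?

0

The cleft puts "the charter" in focus and presupposes the open proposition with agent = Idris, recipient = Sarah, setting = at the observatory.
Exhaustivity: the charter is the only thing satisfying that background.
Every other fact differs from the presupposition on some backgrounded slot, so none challenges the exhaustivity.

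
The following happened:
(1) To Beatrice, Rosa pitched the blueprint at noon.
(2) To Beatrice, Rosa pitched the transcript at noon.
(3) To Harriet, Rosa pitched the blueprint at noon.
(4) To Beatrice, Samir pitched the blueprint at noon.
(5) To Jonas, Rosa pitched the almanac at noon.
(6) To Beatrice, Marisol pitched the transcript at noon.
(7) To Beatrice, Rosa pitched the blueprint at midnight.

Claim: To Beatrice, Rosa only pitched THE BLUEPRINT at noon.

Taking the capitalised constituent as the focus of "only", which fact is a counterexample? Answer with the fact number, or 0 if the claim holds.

2

Focus (in capitals) is "the blueprint" — the thing. "Only" excludes alternative things while holding fixed agent = Rosa, recipient = Beatrice, setting = at noon.
Fact (2) shares the background but differs in thing (the transcript) — a counterexample.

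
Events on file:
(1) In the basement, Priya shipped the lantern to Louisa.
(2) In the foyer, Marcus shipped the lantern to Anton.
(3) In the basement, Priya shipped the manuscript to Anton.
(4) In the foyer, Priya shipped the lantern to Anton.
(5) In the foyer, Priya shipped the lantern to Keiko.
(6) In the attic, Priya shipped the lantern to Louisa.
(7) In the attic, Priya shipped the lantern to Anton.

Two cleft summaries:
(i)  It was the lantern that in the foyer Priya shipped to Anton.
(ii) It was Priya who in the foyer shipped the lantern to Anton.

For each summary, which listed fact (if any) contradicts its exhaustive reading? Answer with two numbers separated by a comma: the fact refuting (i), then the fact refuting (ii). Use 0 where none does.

0, 2

(i): focus "the lantern". No fact shares Priya as agent and Anton as recipient and in the foyer as setting with a different thing. 0.
(ii): focus "Priya". Looking for the lantern as thing and Anton as recipient and in the foyer as setting with some other agent — fact (2) has Marcus there. Refuted.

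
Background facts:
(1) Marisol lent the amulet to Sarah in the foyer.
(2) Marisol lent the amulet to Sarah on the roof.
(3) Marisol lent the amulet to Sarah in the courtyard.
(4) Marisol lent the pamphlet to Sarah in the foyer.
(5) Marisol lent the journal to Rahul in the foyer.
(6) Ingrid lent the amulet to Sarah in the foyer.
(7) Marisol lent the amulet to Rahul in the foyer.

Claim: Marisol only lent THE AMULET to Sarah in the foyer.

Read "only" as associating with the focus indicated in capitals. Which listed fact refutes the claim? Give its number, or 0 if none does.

The capitals mark "the amulet" as focus. So "only" rules out other things, with the rest (Marisol as agent and Sarah as recipient and in the foyer as setting) as background.
Fact (4) shares the background but differs in thing (the pamphlet) — a counterexample.

4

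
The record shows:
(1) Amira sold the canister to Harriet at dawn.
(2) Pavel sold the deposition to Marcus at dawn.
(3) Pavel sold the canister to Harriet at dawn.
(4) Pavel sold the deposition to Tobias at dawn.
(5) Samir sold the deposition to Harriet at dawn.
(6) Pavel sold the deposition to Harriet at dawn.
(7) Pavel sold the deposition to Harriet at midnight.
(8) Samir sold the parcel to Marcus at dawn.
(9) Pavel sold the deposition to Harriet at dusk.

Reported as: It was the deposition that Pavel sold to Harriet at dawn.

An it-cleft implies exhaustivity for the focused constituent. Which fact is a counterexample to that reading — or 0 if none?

3

Focus of the cleft: "the deposition" (the thing). Presupposed background: same agent, recipient, setting (Pavel / Harriet / at dawn).
The exhaustive reading says no other thing fits that background.
But fact (3) also has same agent, recipient, setting (Pavel / Harriet / at dawn), with thing = the canister — so the exhaustive reading fails.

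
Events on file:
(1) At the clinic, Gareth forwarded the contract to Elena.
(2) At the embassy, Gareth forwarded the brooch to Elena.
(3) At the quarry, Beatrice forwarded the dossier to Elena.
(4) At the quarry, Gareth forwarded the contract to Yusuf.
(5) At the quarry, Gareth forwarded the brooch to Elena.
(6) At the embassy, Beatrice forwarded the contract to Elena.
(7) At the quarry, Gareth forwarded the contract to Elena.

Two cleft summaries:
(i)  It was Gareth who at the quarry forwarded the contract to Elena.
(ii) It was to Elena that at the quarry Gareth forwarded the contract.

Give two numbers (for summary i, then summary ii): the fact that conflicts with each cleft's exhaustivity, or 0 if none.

(i): focus "Gareth". No fact shares the contract as thing and Elena as recipient and at the quarry as setting with a different agent. 0.
(ii): focus "Elena". Looking for Gareth as agent and the contract as thing and at the quarry as setting with some other recipient — fact (4) has Yusuf there. Refuted.

0, 4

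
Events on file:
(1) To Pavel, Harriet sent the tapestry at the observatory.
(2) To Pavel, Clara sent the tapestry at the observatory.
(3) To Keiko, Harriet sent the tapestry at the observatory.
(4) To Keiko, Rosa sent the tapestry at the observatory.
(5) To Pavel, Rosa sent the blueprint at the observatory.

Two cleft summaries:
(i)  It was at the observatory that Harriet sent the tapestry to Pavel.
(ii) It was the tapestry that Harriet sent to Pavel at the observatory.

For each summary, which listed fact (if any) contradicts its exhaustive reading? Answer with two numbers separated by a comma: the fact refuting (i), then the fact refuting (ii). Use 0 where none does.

0, 0

Summary (i) focuses "at the observatory" (the setting); background Harriet as agent and the tapestry as thing and Pavel as recipient. No fact matches that background with a different setting, so 0.
Summary (ii) focuses "the tapestry" (the thing); background Harriet as agent and Pavel as recipient and at the observatory as setting. No fact matches that background with a different thing, so 0.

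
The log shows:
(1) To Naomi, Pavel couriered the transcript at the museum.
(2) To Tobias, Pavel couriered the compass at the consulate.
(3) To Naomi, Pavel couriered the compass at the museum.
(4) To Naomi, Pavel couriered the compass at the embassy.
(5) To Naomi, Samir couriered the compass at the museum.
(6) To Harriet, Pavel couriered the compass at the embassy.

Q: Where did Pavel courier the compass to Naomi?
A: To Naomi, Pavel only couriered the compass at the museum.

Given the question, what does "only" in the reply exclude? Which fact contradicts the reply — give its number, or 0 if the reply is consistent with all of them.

Answering "Where did ...?" puts focus on the setting — here, "at the museum".
"Only" then excludes alternative settings while the background — agent = Pavel, thing = the compass, recipient = Naomi — is held fixed.
Fact (4) keeps agent = Pavel, thing = the compass, recipient = Naomi but has setting = at the embassy; that refutes the reply.
(Fact (1) would refute a reading with focus on the thing — but that is not what the question asks.)

4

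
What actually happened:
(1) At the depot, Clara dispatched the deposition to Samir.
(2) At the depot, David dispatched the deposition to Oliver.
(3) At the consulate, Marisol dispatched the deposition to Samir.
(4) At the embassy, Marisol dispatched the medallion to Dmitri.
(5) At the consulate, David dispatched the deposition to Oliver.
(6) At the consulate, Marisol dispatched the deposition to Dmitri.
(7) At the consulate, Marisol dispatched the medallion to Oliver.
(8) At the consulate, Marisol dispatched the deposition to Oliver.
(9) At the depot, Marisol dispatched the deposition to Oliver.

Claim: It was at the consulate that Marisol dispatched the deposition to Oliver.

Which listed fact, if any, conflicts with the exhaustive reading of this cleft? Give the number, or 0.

9

Focus of the cleft: "at the consulate" (the setting). Presupposed background: same agent, thing, recipient (Marisol / the deposition / Oliver).
The exhaustive reading says no other setting fits that background.
Fact (9) shares the background but with setting = at the depot; exhaustivity is violated.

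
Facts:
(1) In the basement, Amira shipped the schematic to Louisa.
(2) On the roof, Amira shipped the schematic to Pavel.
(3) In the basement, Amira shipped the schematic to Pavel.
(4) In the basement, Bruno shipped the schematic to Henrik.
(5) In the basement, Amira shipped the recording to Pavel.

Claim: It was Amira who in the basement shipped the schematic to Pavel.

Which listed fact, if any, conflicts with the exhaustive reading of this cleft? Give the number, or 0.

0

Focus of the cleft: "Amira" (the agent). Presupposed background: same thing, recipient, setting (the schematic / Pavel / in the basement).
The exhaustive reading says no other agent fits that background.
Every other fact differs from the presupposition on some backgrounded slot, so none challenges the exhaustivity.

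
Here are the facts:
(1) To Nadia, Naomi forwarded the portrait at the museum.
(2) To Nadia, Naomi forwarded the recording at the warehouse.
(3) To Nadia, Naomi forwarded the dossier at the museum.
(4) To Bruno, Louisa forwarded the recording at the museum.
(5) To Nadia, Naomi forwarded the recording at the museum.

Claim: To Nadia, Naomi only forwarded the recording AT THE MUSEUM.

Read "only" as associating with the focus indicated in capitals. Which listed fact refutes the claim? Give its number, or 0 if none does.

Focus (in capitals) is "at the museum" — the setting. "Only" excludes alternative settings while holding fixed same agent, thing, recipient (Naomi / the recording / Nadia).
Fact (2) shares the background but differs in setting (at the warehouse) — a counterexample.

2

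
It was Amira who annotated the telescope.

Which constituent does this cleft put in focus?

Amira

In an it-cleft "It was X that/who ...", the clefted constituent X is the focus; the that/who-clause expresses the presupposed open proposition.
Here the focus is "Amira". The backgrounded (presupposed) material includes "the telescope".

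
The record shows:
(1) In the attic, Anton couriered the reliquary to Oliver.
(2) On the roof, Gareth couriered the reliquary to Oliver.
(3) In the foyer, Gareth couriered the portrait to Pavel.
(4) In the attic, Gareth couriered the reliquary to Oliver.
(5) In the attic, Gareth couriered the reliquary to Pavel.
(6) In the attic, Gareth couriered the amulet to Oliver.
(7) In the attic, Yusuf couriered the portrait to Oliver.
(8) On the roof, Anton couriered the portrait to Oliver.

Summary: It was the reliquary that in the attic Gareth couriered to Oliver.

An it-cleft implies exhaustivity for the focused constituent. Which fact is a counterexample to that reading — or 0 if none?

Focus of the cleft: "the reliquary" (the thing). Presupposed background: same agent, recipient, setting (Gareth / Oliver / in the attic).
The exhaustive reading says no other thing fits that background.
Fact (6) shares the background but with thing = the amulet; exhaustivity is violated.

6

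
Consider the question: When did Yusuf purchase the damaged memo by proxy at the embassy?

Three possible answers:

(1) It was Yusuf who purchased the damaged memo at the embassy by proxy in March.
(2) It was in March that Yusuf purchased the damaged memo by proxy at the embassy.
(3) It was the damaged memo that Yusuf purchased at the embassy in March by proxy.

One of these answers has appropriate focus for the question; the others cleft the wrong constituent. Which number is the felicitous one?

The question word "when" targets the time.
Option (1) clefts "Yusuf" — the subject (agent), not what was asked.
Option (2) clefts "in March" — that matches what the question asks about.
Option (3) clefts "the damaged memo" — the direct object, not what was asked.
So the congruent reply is (2).

2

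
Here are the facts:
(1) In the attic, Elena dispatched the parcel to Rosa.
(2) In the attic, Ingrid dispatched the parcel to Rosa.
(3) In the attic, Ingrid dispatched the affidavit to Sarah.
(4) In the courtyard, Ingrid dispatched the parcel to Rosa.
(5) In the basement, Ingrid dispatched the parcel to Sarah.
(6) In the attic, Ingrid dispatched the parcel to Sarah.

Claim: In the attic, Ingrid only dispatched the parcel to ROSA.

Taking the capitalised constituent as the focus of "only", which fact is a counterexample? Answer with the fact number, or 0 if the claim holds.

6

Focus (in capitals) is "Rosa" — the recipient. "Only" excludes alternative recipients while holding fixed agent = Ingrid, thing = the parcel, setting = in the attic.
Fact (6) shares the background but differs in recipient (Sarah) — a counterexample.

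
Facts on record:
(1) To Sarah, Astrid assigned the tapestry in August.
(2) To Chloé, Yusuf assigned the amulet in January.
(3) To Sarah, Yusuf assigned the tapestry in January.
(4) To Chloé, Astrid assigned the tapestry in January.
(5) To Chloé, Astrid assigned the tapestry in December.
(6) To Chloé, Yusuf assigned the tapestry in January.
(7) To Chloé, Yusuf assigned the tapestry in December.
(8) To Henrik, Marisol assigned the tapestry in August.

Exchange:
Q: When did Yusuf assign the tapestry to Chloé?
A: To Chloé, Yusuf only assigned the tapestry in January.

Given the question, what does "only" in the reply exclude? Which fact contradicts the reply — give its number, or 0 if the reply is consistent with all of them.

Answering "When did ...?" puts focus on the setting — here, "in January".
So "only" ranges over settings; the rest (same agent, thing, recipient (Yusuf / the tapestry / Chloé)) is presupposed.
Fact (7) keeps same agent, thing, recipient (Yusuf / the tapestry / Chloé) but has setting = in December; that refutes the reply.
(Fact (3) would refute a reading with focus on the recipient — but that is not what the question asks.)

7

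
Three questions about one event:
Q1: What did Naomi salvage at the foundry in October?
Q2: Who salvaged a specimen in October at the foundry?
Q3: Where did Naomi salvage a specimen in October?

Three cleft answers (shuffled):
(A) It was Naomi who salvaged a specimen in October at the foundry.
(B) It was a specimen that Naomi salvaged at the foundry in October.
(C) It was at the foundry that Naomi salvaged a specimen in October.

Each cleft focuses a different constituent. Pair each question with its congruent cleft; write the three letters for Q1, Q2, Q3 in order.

BAC

Q1 asks about the direct object; cleft (B) focuses "a specimen", which is the direct object — so Q1 → B.
Q2 asks about the subject (agent); cleft (A) focuses "Naomi", which is the subject (agent) — so Q2 → A.
Q3 asks about the location; cleft (C) focuses "at the foundry", which is the location — so Q3 → C.
Mapping: Q1→B, Q2→A, Q3→C.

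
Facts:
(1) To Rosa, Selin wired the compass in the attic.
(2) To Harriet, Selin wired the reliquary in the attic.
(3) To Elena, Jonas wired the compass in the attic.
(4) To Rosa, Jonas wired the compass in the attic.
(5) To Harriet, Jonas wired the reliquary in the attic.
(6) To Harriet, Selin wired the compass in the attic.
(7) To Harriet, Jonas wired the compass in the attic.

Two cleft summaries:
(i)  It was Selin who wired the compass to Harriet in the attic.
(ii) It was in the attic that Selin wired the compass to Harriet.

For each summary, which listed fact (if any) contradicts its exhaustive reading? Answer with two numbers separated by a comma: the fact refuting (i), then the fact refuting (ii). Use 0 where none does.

7, 0

Summary (i) focuses "Selin" (the agent); background the compass as thing and Harriet as recipient and in the attic as setting. Fact (7) matches that background with agent = Jonas — refutes (i).
Summary (ii) focuses "in the attic" (the setting); background Selin as agent and the compass as thing and Harriet as recipient. No fact matches that background with a different setting, so 0.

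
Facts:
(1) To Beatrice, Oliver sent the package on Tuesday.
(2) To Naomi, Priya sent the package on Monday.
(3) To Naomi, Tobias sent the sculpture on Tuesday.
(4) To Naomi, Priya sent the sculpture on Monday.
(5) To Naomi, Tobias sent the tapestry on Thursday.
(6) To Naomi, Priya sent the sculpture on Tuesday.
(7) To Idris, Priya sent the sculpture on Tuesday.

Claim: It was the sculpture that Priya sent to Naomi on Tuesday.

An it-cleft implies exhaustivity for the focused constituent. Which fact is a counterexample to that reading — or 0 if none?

Focus of the cleft: "the sculpture" (the thing). Presupposed background: agent = Priya, recipient = Naomi, setting = on Tuesday.
The exhaustive reading says no other thing fits that background.
No listed fact matches the background with a different thing. Exhaustivity holds.

0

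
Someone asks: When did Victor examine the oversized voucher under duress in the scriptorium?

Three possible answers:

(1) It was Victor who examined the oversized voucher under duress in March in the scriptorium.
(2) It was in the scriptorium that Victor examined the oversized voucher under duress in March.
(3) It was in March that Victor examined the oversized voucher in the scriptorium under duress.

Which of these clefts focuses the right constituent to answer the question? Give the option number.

3

The question word "when" targets the time.
Option (1) clefts "Victor" — the subject (agent), not what was asked.
Option (2) clefts "in the scriptorium" — the location, not what was asked.
Option (3) clefts "in March" — that matches what the question asks about.
So the congruent reply is (3).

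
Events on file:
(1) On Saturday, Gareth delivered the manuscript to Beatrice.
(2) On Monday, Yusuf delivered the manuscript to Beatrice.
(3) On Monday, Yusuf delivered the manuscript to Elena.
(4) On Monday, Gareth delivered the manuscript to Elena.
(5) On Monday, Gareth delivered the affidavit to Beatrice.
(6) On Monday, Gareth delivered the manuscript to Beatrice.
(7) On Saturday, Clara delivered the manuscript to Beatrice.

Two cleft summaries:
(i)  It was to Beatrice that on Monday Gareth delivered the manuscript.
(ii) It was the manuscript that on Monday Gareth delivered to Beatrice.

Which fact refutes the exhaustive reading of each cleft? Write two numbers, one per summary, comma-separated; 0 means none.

Summary (i) focuses "Beatrice" (the recipient); background agent = Gareth, thing = the manuscript, setting = on Monday. Fact (4) matches that background with recipient = Elena — refutes (i).
Summary (ii) focuses "the manuscript" (the thing); background agent = Gareth, recipient = Beatrice, setting = on Monday. Fact (5) matches that background with thing = the affidavit — refutes (ii).

4, 5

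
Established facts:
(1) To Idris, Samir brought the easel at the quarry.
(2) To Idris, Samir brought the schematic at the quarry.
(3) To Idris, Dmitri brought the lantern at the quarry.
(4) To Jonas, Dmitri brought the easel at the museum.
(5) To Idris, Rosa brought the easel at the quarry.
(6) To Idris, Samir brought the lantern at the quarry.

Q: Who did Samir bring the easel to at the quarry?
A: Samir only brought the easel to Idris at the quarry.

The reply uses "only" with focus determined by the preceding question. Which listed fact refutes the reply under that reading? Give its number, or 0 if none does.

0

Answering "Who did ... to ...?" puts focus on the recipient — here, "Idris".
"Only" then excludes alternative recipients while the background — agent = Samir, thing = the easel, setting = at the quarry — is held fixed.
No fact keeps agent = Samir, thing = the easel, setting = at the quarry while changing the recipient; every other fact differs on something backgrounded. The reply stands.
(Fact (2) would refute a reading with focus on the thing — but that is not what the question asks.)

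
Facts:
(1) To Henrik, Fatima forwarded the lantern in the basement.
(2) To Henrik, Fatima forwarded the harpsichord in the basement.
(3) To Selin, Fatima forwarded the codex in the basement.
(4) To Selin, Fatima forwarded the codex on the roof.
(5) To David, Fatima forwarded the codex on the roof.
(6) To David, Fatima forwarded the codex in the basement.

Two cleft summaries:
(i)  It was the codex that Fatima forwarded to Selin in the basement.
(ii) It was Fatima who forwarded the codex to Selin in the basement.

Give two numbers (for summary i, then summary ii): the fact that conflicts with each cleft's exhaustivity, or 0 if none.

0, 0

(i): focus "the codex". No fact shares agent = Fatima, recipient = Selin, setting = in the basement with a different thing. 0.
(ii): focus "Fatima". No fact shares thing = the codex, recipient = Selin, setting = in the basement with a different agent. 0.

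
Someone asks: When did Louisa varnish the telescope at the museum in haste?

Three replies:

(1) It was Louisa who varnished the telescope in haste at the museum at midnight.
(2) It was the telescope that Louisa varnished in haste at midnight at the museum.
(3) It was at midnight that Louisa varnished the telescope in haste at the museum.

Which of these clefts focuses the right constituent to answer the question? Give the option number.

3

The question word "when" targets the time.
Option (1) clefts "Louisa" — the subject (agent), not what was asked.
Option (2) clefts "the telescope" — the direct object, not what was asked.
Option (3) clefts "at midnight" — that matches what the question asks about.
So the congruent reply is (3).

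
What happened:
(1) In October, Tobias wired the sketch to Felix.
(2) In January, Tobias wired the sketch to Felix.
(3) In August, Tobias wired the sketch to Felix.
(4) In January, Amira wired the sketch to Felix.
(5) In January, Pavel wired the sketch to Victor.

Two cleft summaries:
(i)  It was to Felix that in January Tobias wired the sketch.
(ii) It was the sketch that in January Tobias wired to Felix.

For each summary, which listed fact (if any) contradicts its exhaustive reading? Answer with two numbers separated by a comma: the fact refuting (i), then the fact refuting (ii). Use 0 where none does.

Summary (i) focuses "Felix" (the recipient); background same agent, thing, setting (Tobias / the sketch / in January). No fact matches that background with a different recipient, so 0.
Summary (ii) focuses "the sketch" (the thing); background same agent, recipient, setting (Tobias / Felix / in January). No fact matches that background with a different thing, so 0.

0, 0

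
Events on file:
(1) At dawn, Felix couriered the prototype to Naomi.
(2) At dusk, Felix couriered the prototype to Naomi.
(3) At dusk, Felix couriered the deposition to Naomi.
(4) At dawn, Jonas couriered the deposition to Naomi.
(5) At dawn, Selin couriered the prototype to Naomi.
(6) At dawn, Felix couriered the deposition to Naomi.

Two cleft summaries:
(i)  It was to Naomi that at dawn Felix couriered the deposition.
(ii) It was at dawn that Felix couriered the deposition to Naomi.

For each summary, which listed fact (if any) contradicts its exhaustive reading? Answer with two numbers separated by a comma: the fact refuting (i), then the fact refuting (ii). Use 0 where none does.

Summary (i) focuses "Naomi" (the recipient); background agent = Felix, thing = the deposition, setting = at dawn. No fact matches that background with a different recipient, so 0.
Summary (ii) focuses "at dawn" (the setting); background agent = Felix, thing = the deposition, recipient = Naomi. Fact (3) matches that background with setting = at dusk — refutes (ii).

0, 3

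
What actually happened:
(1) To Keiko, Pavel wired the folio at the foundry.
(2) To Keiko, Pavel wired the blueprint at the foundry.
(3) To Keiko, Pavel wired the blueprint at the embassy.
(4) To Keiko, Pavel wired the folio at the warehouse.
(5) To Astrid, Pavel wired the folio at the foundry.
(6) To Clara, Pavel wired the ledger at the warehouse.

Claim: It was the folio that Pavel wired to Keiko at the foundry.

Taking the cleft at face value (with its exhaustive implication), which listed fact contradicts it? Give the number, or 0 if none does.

The cleft puts "the folio" in focus and presupposes the open proposition with Pavel as agent and Keiko as recipient and at the foundry as setting.
Exhaustivity: the folio is the only thing satisfying that background.
Fact (2) shares the background but with thing = the blueprint; exhaustivity is violated.

2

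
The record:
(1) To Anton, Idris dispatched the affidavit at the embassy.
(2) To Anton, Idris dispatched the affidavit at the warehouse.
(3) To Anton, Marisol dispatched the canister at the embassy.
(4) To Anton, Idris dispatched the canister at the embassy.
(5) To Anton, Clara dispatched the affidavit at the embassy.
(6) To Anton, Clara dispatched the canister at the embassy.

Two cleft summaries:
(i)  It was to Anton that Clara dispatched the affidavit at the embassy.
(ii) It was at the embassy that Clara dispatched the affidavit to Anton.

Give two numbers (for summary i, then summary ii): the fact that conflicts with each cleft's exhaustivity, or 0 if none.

0, 0

(i): focus "Anton". No fact shares agent = Clara, thing = the affidavit, setting = at the embassy with a different recipient. 0.
(ii): focus "at the embassy". No fact shares agent = Clara, thing = the affidavit, recipient = Anton with a different setting. 0.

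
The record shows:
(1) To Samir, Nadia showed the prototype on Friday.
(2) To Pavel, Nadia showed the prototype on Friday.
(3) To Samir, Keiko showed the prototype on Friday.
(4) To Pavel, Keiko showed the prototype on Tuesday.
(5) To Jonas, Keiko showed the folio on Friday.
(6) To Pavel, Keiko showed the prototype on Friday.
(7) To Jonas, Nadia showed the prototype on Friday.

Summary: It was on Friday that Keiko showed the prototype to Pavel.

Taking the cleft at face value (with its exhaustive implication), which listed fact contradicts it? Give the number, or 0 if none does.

The cleft puts "on Friday" in focus and presupposes the open proposition with Keiko as agent and the prototype as thing and Pavel as recipient.
The exhaustive reading says no other setting fits that background.
But fact (4) also has Keiko as agent and the prototype as thing and Pavel as recipient, with setting = on Tuesday — so the exhaustive reading fails.

4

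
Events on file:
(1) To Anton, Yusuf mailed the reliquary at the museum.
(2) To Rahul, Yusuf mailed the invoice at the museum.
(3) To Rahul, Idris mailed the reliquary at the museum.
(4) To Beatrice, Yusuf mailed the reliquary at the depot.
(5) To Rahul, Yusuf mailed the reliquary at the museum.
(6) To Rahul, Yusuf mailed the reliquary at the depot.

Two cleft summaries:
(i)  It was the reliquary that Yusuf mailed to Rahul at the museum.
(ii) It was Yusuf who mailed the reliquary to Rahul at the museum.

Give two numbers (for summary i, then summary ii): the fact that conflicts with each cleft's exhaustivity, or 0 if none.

(i): focus "the reliquary". Looking for Yusuf as agent and Rahul as recipient and at the museum as setting with some other thing — fact (2) has the invoice there. Refuted.
(ii): focus "Yusuf". Looking for the reliquary as thing and Rahul as recipient and at the museum as setting with some other agent — fact (3) has Idris there. Refuted.

2, 3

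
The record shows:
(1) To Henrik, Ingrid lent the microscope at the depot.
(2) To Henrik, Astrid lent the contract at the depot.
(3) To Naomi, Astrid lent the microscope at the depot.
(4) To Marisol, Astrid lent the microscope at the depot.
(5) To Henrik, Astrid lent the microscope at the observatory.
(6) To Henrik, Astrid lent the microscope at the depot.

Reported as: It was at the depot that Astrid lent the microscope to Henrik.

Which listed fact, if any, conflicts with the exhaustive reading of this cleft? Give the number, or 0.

The cleft puts "at the depot" in focus and presupposes the open proposition with Astrid as agent and the microscope as thing and Henrik as recipient.
Exhaustivity: at the depot is the only setting satisfying that background.
But fact (5) also has Astrid as agent and the microscope as thing and Henrik as recipient, with setting = at the observatory — so the exhaustive reading fails.

5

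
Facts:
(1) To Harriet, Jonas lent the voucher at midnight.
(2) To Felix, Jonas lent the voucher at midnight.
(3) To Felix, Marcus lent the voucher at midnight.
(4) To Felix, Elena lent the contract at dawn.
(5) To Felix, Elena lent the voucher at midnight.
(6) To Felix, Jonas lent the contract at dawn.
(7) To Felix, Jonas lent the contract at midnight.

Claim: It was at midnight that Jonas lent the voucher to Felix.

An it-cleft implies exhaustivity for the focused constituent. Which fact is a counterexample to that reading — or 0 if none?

The cleft puts "at midnight" in focus and presupposes the open proposition with agent = Jonas, thing = the voucher, recipient = Felix.
The exhaustive reading says no other setting fits that background.
Every other fact differs from the presupposition on some backgrounded slot, so none challenges the exhaustivity.

0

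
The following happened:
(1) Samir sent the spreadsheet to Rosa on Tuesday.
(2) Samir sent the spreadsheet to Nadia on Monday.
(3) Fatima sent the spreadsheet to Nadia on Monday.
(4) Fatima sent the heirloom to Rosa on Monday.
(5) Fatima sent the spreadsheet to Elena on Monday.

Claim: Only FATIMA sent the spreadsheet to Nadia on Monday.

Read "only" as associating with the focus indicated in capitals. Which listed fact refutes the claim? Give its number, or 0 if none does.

2

Focus (in capitals) is "Fatima" — the agent. "Only" excludes alternative agents while holding fixed same thing, recipient, setting (the spreadsheet / Nadia / on Monday).
Fact (2) matches on same thing, recipient, setting (the spreadsheet / Nadia / on Monday), but has agent = Samir instead. That refutes the claim.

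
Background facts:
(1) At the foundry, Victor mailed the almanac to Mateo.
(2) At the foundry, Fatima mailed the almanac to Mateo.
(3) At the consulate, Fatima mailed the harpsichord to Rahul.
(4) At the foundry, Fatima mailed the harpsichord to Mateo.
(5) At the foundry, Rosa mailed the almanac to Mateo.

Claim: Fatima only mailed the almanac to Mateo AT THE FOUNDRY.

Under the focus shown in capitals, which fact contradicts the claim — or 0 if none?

The capitals mark "at the foundry" as focus. So "only" rules out other settings, with the rest (same agent, thing, recipient (Fatima / the almanac / Mateo)) as background.
Every other fact changes something in the background, not just the setting. Nothing refutes the claim.

0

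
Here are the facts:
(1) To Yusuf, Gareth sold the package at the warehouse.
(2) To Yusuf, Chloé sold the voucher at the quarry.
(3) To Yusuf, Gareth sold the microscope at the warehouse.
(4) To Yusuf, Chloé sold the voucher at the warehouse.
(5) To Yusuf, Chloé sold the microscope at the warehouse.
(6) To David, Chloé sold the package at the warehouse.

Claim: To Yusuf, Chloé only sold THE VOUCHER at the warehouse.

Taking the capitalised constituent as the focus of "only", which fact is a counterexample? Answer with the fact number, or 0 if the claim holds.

5

The capitals mark "the voucher" as focus. So "only" rules out other things, with the rest (same agent, recipient, setting (Chloé / Yusuf / at the warehouse)) as background.
Fact (5) matches on same agent, recipient, setting (Chloé / Yusuf / at the warehouse), but has thing = the microscope instead. That refutes the claim.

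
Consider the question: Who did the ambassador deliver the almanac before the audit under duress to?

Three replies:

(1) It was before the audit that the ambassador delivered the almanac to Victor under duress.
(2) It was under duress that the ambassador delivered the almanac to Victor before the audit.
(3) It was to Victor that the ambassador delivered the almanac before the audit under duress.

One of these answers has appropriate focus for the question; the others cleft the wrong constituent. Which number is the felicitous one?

3

The question word "who" targets the recipient.
Option (1) clefts "before the audit" — the time, not what was asked.
Option (2) clefts "under duress" — the manner, not what was asked.
Option (3) clefts "to Victor" — that matches what the question asks about.
So the congruent reply is (3).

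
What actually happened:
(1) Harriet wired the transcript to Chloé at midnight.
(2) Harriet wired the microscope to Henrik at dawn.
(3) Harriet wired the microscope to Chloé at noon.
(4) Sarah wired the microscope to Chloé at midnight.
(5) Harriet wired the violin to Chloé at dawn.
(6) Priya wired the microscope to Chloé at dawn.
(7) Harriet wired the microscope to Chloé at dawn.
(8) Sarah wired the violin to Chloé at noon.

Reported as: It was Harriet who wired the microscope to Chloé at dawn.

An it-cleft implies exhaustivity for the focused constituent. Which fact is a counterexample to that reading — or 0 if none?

Focus of the cleft: "Harriet" (the agent). Presupposed background: same thing, recipient, setting (the microscope / Chloé / at dawn).
The exhaustive reading says no other agent fits that background.
Fact (6) shares the background but with agent = Priya; exhaustivity is violated.

6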